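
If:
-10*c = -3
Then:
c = 3/10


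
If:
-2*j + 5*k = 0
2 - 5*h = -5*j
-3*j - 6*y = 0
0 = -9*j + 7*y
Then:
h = 2/5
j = 0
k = 0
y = 0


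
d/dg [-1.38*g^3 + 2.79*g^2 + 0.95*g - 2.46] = -4.14*g^2 + 5.58*g + 0.95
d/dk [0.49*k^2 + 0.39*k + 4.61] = 0.98*k + 0.39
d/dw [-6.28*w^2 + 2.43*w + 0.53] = 2.43 - 12.56*w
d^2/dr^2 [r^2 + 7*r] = 2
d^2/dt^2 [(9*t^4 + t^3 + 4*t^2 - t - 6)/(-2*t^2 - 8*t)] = (-9*t^6 - 108*t^5 - 432*t^4 + t^3 + 18*t^2 + 72*t + 96)/(t^3*(t^3 + 12*t^2 + 48*t + 64))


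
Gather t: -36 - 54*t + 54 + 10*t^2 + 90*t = 10*t^2 + 36*t + 18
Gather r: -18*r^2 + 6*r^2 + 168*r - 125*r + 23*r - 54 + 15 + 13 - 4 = -12*r^2 + 66*r - 30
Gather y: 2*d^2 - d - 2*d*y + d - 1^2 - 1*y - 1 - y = 2*d^2 + y*(-2*d - 2) - 2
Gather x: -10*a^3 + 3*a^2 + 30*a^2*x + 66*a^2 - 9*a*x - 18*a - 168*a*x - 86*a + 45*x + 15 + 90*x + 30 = -10*a^3 + 69*a^2 - 104*a + x*(30*a^2 - 177*a + 135) + 45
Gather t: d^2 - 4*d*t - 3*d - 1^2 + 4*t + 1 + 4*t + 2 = d^2 - 3*d + t*(8 - 4*d) + 2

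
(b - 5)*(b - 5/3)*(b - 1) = b^3 - 23*b^2/3 + 15*b - 25/3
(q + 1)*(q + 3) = q^2 + 4*q + 3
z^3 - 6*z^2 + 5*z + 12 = (z - 4)*(z - 3)*(z + 1)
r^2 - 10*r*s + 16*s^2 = (r - 8*s)*(r - 2*s)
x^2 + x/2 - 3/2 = (x - 1)*(x + 3/2)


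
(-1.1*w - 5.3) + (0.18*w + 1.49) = -0.92*w - 3.81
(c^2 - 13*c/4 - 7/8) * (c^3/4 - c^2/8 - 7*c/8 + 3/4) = c^5/4 - 15*c^4/16 - 11*c^3/16 + 237*c^2/64 - 107*c/64 - 21/32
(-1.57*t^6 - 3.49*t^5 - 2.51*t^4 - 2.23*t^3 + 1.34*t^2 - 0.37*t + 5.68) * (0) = 0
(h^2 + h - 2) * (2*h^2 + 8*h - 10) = 2*h^4 + 10*h^3 - 6*h^2 - 26*h + 20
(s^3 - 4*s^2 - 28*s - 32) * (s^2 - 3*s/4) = s^5 - 19*s^4/4 - 25*s^3 - 11*s^2 + 24*s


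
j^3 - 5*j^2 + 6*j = j*(j - 3)*(j - 2)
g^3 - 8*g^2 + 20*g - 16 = (g - 4)*(g - 2)^2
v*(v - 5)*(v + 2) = v^3 - 3*v^2 - 10*v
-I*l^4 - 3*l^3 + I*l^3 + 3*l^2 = l^2*(l - 3*I)*(-I*l + I)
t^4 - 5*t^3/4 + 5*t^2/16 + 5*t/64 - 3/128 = (t - 3/4)*(t - 1/2)*(t - 1/4)*(t + 1/4)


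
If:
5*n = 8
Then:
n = 8/5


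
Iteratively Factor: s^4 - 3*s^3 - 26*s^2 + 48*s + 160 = (s - 5)*(s^3 + 2*s^2 - 16*s - 32) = (s - 5)*(s - 4)*(s^2 + 6*s + 8) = (s - 5)*(s - 4)*(s + 2)*(s + 4)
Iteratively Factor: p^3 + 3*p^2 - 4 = (p + 2)*(p^2 + p - 2) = (p - 1)*(p + 2)*(p + 2)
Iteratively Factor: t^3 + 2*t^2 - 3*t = (t)*(t^2 + 2*t - 3) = t*(t - 1)*(t + 3)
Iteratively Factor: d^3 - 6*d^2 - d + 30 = (d + 2)*(d^2 - 8*d + 15) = (d - 5)*(d + 2)*(d - 3)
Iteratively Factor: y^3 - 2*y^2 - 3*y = (y - 3)*(y^2 + y) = y*(y - 3)*(y + 1)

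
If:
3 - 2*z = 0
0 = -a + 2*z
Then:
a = 3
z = 3/2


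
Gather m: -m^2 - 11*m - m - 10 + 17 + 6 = -m^2 - 12*m + 13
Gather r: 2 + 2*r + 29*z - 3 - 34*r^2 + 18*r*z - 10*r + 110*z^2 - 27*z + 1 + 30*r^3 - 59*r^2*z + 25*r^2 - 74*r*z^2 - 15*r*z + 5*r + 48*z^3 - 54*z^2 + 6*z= 30*r^3 + r^2*(-59*z - 9) + r*(-74*z^2 + 3*z - 3) + 48*z^3 + 56*z^2 + 8*z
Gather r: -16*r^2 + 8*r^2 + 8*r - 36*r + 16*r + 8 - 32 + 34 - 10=-8*r^2 - 12*r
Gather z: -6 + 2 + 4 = 0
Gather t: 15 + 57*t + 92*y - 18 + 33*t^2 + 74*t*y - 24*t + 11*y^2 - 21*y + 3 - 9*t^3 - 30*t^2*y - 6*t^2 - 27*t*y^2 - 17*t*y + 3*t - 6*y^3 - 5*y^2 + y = -9*t^3 + t^2*(27 - 30*y) + t*(-27*y^2 + 57*y + 36) - 6*y^3 + 6*y^2 + 72*y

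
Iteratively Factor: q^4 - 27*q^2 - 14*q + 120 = (q - 2)*(q^3 + 2*q^2 - 23*q - 60) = (q - 2)*(q + 4)*(q^2 - 2*q - 15) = (q - 2)*(q + 3)*(q + 4)*(q - 5)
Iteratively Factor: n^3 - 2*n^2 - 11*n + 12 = (n + 3)*(n^2 - 5*n + 4) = (n - 1)*(n + 3)*(n - 4)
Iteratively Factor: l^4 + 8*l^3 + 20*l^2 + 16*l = (l)*(l^3 + 8*l^2 + 20*l + 16) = l*(l + 4)*(l^2 + 4*l + 4) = l*(l + 2)*(l + 4)*(l + 2)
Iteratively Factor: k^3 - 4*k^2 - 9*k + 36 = (k - 3)*(k^2 - k - 12) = (k - 3)*(k + 3)*(k - 4)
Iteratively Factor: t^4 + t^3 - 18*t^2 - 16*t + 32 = (t - 4)*(t^3 + 5*t^2 + 2*t - 8) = (t - 4)*(t + 4)*(t^2 + t - 2) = (t - 4)*(t + 2)*(t + 4)*(t - 1)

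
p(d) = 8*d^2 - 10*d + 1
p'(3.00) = 38.00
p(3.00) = 43.00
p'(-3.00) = -58.00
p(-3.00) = 103.00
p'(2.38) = 28.08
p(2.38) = 22.52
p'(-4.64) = -84.24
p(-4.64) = 219.64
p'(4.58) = 63.28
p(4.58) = 123.01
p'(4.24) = 57.84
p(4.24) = 102.42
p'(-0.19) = -13.04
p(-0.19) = 3.19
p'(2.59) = 31.44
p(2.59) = 28.76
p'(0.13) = -7.92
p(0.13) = -0.16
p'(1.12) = 7.92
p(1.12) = -0.16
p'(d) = 16*d - 10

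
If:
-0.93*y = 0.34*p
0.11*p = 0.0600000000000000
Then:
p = 0.55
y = -0.20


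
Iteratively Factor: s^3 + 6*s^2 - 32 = (s + 4)*(s^2 + 2*s - 8) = (s + 4)^2*(s - 2)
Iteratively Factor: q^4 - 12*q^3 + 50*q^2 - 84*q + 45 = (q - 1)*(q^3 - 11*q^2 + 39*q - 45) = (q - 3)*(q - 1)*(q^2 - 8*q + 15) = (q - 3)^2*(q - 1)*(q - 5)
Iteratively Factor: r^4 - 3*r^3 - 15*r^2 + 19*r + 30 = (r + 3)*(r^3 - 6*r^2 + 3*r + 10) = (r + 1)*(r + 3)*(r^2 - 7*r + 10) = (r - 5)*(r + 1)*(r + 3)*(r - 2)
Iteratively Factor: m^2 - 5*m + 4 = (m - 1)*(m - 4)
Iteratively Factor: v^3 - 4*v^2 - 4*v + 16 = (v - 2)*(v^2 - 2*v - 8) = (v - 4)*(v - 2)*(v + 2)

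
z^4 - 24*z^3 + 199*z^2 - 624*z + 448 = (z - 8)^2*(z - 7)*(z - 1)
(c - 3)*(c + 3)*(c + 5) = c^3 + 5*c^2 - 9*c - 45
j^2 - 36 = (j - 6)*(j + 6)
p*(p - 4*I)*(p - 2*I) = p^3 - 6*I*p^2 - 8*p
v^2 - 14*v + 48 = (v - 8)*(v - 6)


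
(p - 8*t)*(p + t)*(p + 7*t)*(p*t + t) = p^4*t + p^3*t - 57*p^2*t^3 - 56*p*t^4 - 57*p*t^3 - 56*t^4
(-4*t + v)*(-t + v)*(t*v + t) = 4*t^3*v + 4*t^3 - 5*t^2*v^2 - 5*t^2*v + t*v^3 + t*v^2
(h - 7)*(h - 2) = h^2 - 9*h + 14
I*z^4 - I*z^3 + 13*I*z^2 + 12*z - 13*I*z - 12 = (z - 3*I)*(z - I)*(z + 4*I)*(I*z - I)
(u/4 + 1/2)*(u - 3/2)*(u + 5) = u^3/4 + 11*u^2/8 - u/8 - 15/4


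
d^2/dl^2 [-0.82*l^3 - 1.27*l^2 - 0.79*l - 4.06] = -4.92*l - 2.54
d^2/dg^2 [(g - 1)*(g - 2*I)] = 2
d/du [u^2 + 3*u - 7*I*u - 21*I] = 2*u + 3 - 7*I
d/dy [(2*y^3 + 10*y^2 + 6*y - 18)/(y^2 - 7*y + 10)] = 2*(y^4 - 14*y^3 - 8*y^2 + 118*y - 33)/(y^4 - 14*y^3 + 69*y^2 - 140*y + 100)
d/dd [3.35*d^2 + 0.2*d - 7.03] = 6.7*d + 0.2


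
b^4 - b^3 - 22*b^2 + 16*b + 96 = (b - 4)*(b - 3)*(b + 2)*(b + 4)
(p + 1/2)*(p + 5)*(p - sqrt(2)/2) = p^3 - sqrt(2)*p^2/2 + 11*p^2/2 - 11*sqrt(2)*p/4 + 5*p/2 - 5*sqrt(2)/4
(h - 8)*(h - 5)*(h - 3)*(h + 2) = h^4 - 14*h^3 + 47*h^2 + 38*h - 240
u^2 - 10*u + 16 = (u - 8)*(u - 2)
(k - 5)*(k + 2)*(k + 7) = k^3 + 4*k^2 - 31*k - 70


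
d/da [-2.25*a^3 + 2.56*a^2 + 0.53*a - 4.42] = -6.75*a^2 + 5.12*a + 0.53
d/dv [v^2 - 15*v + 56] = 2*v - 15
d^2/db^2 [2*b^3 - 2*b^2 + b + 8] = 12*b - 4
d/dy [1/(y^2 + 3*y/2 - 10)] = 2*(-4*y - 3)/(2*y^2 + 3*y - 20)^2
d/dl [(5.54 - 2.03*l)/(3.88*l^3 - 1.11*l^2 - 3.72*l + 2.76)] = (15.7528*l^3 - 66.7389*l^2 + 12.2988*l + 15.006)/(15.0544*l^6 - 8.6136*l^5 - 27.6351*l^4 + 29.676*l^3 + 7.7112*l^2 - 20.5344*l + 7.6176)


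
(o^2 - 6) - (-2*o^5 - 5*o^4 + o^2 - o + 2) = 2*o^5 + 5*o^4 + o - 8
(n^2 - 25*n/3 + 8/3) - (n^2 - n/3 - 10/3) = 6 - 8*n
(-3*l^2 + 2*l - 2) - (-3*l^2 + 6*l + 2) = -4*l - 4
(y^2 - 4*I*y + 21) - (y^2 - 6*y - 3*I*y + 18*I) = 6*y - I*y + 21 - 18*I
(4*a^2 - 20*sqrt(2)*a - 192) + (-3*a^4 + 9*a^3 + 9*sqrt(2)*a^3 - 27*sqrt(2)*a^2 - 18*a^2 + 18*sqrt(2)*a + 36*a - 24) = -3*a^4 + 9*a^3 + 9*sqrt(2)*a^3 - 27*sqrt(2)*a^2 - 14*a^2 - 2*sqrt(2)*a + 36*a - 216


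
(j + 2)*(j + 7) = j^2 + 9*j + 14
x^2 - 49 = (x - 7)*(x + 7)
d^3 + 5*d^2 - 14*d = d*(d - 2)*(d + 7)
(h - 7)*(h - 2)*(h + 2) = h^3 - 7*h^2 - 4*h + 28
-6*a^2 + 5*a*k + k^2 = (-a + k)*(6*a + k)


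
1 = 1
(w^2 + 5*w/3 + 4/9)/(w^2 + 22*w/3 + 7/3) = (w + 4/3)/(w + 7)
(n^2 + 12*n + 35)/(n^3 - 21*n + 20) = (n + 7)/(n^2 - 5*n + 4)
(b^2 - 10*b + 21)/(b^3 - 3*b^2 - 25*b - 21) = (b - 3)/(b^2 + 4*b + 3)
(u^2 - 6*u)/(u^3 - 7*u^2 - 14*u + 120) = u/(u^2 - u - 20)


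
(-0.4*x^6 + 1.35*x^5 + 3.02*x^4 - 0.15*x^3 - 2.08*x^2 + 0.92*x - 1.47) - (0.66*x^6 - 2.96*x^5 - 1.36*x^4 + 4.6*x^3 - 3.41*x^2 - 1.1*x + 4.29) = -1.06*x^6 + 4.31*x^5 + 4.38*x^4 - 4.75*x^3 + 1.33*x^2 + 2.02*x - 5.76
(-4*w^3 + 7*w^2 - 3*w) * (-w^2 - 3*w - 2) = 4*w^5 + 5*w^4 - 10*w^3 - 5*w^2 + 6*w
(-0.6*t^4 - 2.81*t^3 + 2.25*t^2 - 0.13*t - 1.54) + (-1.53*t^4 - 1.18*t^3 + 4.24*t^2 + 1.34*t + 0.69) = -2.13*t^4 - 3.99*t^3 + 6.49*t^2 + 1.21*t - 0.85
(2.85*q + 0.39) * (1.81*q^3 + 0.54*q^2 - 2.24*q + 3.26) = 5.1585*q^4 + 2.2449*q^3 - 6.1734*q^2 + 8.4174*q + 1.2714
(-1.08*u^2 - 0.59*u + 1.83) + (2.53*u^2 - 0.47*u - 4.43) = 1.45*u^2 - 1.06*u - 2.6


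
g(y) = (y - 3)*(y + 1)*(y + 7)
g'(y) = (y - 3)*(y + 1) + (y - 3)*(y + 7) + (y + 1)*(y + 7) = 3*y^2 + 10*y - 17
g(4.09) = 61.53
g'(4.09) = 74.08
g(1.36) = -32.36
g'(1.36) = 2.15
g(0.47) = -27.78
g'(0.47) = -11.64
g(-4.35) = 65.25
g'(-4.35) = -3.73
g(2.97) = -1.19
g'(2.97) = 39.16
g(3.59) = 28.68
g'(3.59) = 57.56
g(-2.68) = 41.22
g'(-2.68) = -22.25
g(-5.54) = 56.61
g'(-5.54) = 19.67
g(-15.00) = -2016.00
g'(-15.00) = 508.00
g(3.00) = 0.00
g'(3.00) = 40.00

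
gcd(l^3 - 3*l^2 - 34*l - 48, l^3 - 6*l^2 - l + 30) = l + 2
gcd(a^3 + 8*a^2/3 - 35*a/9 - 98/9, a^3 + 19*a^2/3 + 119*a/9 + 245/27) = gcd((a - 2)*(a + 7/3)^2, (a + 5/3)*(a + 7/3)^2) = a^2 + 14*a/3 + 49/9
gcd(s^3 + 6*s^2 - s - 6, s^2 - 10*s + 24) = 1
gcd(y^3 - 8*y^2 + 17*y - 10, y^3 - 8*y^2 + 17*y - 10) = y^3 - 8*y^2 + 17*y - 10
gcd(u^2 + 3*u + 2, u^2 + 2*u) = u + 2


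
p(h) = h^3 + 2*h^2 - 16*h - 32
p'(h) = 3*h^2 + 4*h - 16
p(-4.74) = -17.72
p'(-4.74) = 32.44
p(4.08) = 3.93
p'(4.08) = 50.26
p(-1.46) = -7.49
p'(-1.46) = -15.45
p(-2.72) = 6.19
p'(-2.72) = -4.68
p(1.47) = -48.02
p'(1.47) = -3.64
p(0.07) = -33.11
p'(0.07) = -15.71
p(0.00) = -32.00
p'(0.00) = -16.00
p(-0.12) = -30.05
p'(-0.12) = -16.44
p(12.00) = 1792.00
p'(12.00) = 464.00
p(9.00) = 715.00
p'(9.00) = 263.00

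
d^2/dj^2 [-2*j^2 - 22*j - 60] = -4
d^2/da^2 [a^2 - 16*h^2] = 2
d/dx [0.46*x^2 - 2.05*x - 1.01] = 0.92*x - 2.05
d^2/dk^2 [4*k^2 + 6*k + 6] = 8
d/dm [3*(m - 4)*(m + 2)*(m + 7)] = 9*m^2 + 30*m - 66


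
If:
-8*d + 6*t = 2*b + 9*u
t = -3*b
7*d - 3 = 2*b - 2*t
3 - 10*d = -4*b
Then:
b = -9/52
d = 3/13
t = 27/52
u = 7/39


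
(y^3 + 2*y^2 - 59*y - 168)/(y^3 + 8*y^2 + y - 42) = (y - 8)/(y - 2)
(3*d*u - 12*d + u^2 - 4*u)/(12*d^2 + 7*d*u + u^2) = (u - 4)/(4*d + u)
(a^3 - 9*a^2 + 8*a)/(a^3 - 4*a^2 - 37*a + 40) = a/(a + 5)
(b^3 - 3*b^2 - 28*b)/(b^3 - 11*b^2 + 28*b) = (b + 4)/(b - 4)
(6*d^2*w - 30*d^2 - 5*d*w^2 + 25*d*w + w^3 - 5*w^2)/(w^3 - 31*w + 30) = (6*d^2 - 5*d*w + w^2)/(w^2 + 5*w - 6)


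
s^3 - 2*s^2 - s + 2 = (s - 2)*(s - 1)*(s + 1)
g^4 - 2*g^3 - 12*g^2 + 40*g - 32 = (g - 2)^3*(g + 4)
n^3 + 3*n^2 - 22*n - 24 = (n - 4)*(n + 1)*(n + 6)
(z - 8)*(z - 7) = z^2 - 15*z + 56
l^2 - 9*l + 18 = (l - 6)*(l - 3)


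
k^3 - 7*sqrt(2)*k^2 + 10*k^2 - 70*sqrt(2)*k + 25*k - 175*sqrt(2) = (k + 5)^2*(k - 7*sqrt(2))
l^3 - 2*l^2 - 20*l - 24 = (l - 6)*(l + 2)^2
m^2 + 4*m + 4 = (m + 2)^2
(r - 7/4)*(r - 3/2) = r^2 - 13*r/4 + 21/8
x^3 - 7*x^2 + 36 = (x - 6)*(x - 3)*(x + 2)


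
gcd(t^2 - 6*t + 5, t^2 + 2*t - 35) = t - 5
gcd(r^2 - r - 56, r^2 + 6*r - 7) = r + 7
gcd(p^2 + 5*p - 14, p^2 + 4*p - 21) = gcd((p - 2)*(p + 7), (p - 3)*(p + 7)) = p + 7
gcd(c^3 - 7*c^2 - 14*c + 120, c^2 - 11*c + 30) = c^2 - 11*c + 30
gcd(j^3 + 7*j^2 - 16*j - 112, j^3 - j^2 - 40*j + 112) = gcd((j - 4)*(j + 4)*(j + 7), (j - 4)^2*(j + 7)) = j^2 + 3*j - 28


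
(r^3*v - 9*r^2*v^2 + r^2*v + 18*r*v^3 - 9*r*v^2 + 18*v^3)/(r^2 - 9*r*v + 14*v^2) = v*(r^3 - 9*r^2*v + r^2 + 18*r*v^2 - 9*r*v + 18*v^2)/(r^2 - 9*r*v + 14*v^2)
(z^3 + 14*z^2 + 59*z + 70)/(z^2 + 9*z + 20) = (z^2 + 9*z + 14)/(z + 4)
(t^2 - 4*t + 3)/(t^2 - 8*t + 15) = (t - 1)/(t - 5)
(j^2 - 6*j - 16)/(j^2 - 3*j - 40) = (j + 2)/(j + 5)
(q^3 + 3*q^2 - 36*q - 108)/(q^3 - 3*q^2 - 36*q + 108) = (q + 3)/(q - 3)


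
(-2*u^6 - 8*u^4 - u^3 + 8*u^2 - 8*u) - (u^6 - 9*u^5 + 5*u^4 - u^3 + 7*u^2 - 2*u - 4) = -3*u^6 + 9*u^5 - 13*u^4 + u^2 - 6*u + 4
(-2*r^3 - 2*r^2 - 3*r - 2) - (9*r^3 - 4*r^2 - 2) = -11*r^3 + 2*r^2 - 3*r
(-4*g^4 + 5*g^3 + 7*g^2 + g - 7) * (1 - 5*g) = 20*g^5 - 29*g^4 - 30*g^3 + 2*g^2 + 36*g - 7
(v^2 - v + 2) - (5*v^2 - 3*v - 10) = -4*v^2 + 2*v + 12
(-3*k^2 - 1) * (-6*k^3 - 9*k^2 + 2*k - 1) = 18*k^5 + 27*k^4 + 12*k^2 - 2*k + 1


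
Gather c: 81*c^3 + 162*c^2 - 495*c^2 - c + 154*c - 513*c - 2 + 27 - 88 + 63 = 81*c^3 - 333*c^2 - 360*c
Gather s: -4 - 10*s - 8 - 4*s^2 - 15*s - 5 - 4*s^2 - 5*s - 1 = -8*s^2 - 30*s - 18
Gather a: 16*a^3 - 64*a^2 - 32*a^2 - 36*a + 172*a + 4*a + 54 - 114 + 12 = 16*a^3 - 96*a^2 + 140*a - 48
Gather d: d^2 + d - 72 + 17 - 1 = d^2 + d - 56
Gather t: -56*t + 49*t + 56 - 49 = 7 - 7*t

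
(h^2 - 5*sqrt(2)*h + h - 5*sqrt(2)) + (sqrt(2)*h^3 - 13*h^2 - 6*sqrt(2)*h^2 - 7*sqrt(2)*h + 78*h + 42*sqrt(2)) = sqrt(2)*h^3 - 12*h^2 - 6*sqrt(2)*h^2 - 12*sqrt(2)*h + 79*h + 37*sqrt(2)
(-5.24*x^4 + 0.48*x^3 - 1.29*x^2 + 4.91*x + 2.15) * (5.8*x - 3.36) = -30.392*x^5 + 20.3904*x^4 - 9.0948*x^3 + 32.8124*x^2 - 4.0276*x - 7.224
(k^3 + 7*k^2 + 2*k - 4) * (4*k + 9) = 4*k^4 + 37*k^3 + 71*k^2 + 2*k - 36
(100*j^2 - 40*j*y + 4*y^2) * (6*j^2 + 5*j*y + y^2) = 600*j^4 + 260*j^3*y - 76*j^2*y^2 - 20*j*y^3 + 4*y^4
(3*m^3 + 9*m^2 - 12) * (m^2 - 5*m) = 3*m^5 - 6*m^4 - 45*m^3 - 12*m^2 + 60*m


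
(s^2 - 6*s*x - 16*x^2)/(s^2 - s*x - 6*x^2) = (-s + 8*x)/(-s + 3*x)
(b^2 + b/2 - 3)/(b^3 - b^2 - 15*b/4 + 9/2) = 2/(2*b - 3)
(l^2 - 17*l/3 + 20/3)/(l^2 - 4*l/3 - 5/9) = 3*(l - 4)/(3*l + 1)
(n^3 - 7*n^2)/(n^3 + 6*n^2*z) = (n - 7)/(n + 6*z)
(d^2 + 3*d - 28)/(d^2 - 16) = (d + 7)/(d + 4)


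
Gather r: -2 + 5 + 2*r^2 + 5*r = 2*r^2 + 5*r + 3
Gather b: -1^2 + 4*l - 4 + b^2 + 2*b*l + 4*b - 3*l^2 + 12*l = b^2 + b*(2*l + 4) - 3*l^2 + 16*l - 5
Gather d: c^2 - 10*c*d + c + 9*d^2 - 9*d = c^2 + c + 9*d^2 + d*(-10*c - 9)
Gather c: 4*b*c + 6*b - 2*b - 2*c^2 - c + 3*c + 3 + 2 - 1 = 4*b - 2*c^2 + c*(4*b + 2) + 4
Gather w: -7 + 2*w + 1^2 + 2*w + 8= 4*w + 2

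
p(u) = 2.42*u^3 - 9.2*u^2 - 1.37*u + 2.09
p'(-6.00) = 370.39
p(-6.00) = -843.61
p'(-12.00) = 1264.87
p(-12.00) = -5488.03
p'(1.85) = -10.56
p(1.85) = -16.61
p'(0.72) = -10.85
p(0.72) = -2.76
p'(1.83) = -10.73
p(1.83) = -16.40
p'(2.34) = -4.67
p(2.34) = -20.48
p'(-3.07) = 123.54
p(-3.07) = -150.43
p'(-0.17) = 1.97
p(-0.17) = 2.05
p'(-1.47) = 41.37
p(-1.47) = -23.46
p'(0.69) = -10.61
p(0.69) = -2.44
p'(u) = 7.26*u^2 - 18.4*u - 1.37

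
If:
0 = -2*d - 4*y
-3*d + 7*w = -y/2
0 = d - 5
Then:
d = 5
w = 65/28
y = -5/2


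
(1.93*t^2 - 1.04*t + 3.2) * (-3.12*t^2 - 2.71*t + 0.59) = -6.0216*t^4 - 1.9855*t^3 - 6.0269*t^2 - 9.2856*t + 1.888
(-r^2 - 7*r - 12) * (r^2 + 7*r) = -r^4 - 14*r^3 - 61*r^2 - 84*r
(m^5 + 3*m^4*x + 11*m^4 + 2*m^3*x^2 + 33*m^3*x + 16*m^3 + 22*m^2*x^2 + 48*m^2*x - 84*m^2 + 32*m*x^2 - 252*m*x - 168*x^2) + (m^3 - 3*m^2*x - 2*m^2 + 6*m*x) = m^5 + 3*m^4*x + 11*m^4 + 2*m^3*x^2 + 33*m^3*x + 17*m^3 + 22*m^2*x^2 + 45*m^2*x - 86*m^2 + 32*m*x^2 - 246*m*x - 168*x^2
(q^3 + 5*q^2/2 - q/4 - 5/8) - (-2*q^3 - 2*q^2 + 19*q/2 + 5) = 3*q^3 + 9*q^2/2 - 39*q/4 - 45/8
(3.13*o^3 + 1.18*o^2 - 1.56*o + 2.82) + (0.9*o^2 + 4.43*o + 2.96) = 3.13*o^3 + 2.08*o^2 + 2.87*o + 5.78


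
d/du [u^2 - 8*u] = 2*u - 8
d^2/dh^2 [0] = 0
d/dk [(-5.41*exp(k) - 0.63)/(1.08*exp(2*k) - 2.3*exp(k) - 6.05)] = (5.8428*exp(2*k) + 1.3608*exp(k) + 31.2815)*exp(k)/(1.1664*exp(4*k) - 4.968*exp(3*k) - 7.778*exp(2*k) + 27.83*exp(k) + 36.6025)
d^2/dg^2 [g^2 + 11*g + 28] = 2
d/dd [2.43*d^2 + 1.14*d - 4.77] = 4.86*d + 1.14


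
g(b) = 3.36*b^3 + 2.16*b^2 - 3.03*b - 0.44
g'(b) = 10.08*b^2 + 4.32*b - 3.03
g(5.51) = 610.52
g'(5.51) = 326.80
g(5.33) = 553.54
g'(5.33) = 306.36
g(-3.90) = -155.08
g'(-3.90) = 133.44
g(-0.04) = -0.32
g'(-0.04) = -3.19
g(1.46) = 10.20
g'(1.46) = 24.76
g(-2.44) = -29.00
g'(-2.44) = 46.44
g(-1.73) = -6.13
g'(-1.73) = 19.66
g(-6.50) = -812.22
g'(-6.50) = 394.77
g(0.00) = -0.44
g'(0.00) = -3.03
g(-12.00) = -5459.12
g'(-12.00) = 1396.65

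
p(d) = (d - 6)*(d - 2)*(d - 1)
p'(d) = (d - 6)*(d - 2) + (d - 6)*(d - 1) + (d - 2)*(d - 1) = 3*d^2 - 18*d + 20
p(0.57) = -3.34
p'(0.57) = 10.71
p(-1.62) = -72.27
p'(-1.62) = 57.03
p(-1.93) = -91.31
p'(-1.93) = 65.91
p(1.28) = 0.95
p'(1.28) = 1.88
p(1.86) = 0.50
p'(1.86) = -3.10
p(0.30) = -6.78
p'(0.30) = 14.87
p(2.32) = -1.55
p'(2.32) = -5.61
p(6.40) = 9.50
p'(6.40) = 27.68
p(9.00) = 168.00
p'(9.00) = 101.00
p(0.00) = -12.00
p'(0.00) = 20.00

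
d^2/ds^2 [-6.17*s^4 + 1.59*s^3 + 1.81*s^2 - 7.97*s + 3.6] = -74.04*s^2 + 9.54*s + 3.62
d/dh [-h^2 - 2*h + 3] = -2*h - 2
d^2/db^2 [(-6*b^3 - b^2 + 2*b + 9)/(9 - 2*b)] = 6*(8*b^3 - 108*b^2 + 486*b + 3)/(8*b^3 - 108*b^2 + 486*b - 729)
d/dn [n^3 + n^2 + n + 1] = 3*n^2 + 2*n + 1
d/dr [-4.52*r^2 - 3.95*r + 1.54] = -9.04*r - 3.95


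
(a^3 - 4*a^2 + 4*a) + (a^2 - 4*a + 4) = a^3 - 3*a^2 + 4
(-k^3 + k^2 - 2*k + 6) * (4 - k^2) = k^5 - k^4 - 2*k^3 - 2*k^2 - 8*k + 24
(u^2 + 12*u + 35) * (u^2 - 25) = u^4 + 12*u^3 + 10*u^2 - 300*u - 875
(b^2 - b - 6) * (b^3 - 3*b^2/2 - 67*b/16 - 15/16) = b^5 - 5*b^4/2 - 139*b^3/16 + 49*b^2/4 + 417*b/16 + 45/8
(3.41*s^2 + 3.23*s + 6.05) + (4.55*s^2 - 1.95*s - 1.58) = 7.96*s^2 + 1.28*s + 4.47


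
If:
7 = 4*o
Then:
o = 7/4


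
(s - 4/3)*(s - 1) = s^2 - 7*s/3 + 4/3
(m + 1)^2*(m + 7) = m^3 + 9*m^2 + 15*m + 7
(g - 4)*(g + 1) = g^2 - 3*g - 4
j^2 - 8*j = j*(j - 8)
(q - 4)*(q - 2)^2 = q^3 - 8*q^2 + 20*q - 16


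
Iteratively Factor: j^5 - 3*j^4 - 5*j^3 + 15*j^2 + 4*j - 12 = (j + 2)*(j^4 - 5*j^3 + 5*j^2 + 5*j - 6) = (j - 1)*(j + 2)*(j^3 - 4*j^2 + j + 6) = (j - 3)*(j - 1)*(j + 2)*(j^2 - j - 2) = (j - 3)*(j - 1)*(j + 1)*(j + 2)*(j - 2)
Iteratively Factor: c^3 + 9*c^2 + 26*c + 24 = (c + 3)*(c^2 + 6*c + 8) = (c + 3)*(c + 4)*(c + 2)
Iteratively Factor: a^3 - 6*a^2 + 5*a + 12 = (a + 1)*(a^2 - 7*a + 12) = (a - 4)*(a + 1)*(a - 3)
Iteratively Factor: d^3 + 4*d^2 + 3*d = (d + 3)*(d^2 + d) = d*(d + 3)*(d + 1)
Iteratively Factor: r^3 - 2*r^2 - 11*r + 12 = (r - 1)*(r^2 - r - 12) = (r - 4)*(r - 1)*(r + 3)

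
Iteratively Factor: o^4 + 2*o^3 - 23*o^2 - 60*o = (o)*(o^3 + 2*o^2 - 23*o - 60) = o*(o + 3)*(o^2 - o - 20) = o*(o + 3)*(o + 4)*(o - 5)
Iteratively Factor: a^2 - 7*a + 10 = (a - 5)*(a - 2)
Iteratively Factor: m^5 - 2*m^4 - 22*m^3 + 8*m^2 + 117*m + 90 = (m + 3)*(m^4 - 5*m^3 - 7*m^2 + 29*m + 30) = (m + 1)*(m + 3)*(m^3 - 6*m^2 - m + 30) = (m + 1)*(m + 2)*(m + 3)*(m^2 - 8*m + 15) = (m - 5)*(m + 1)*(m + 2)*(m + 3)*(m - 3)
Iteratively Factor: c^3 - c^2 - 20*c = (c)*(c^2 - c - 20) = c*(c + 4)*(c - 5)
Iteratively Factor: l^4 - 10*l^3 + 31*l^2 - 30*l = (l)*(l^3 - 10*l^2 + 31*l - 30) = l*(l - 5)*(l^2 - 5*l + 6) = l*(l - 5)*(l - 2)*(l - 3)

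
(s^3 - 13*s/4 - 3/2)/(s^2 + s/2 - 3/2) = (s^2 - 3*s/2 - 1)/(s - 1)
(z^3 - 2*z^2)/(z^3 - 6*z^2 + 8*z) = z/(z - 4)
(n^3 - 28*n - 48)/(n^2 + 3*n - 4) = (n^2 - 4*n - 12)/(n - 1)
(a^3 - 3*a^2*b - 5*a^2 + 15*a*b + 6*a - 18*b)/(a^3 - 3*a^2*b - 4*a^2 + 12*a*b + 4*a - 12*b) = (a - 3)/(a - 2)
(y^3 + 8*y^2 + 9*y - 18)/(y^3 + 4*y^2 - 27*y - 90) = (y - 1)/(y - 5)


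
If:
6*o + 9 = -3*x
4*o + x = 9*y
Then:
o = 9*y/2 + 3/2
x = -9*y - 6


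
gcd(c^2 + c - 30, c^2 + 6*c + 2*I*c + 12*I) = c + 6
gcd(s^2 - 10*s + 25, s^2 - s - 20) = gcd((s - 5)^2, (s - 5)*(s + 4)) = s - 5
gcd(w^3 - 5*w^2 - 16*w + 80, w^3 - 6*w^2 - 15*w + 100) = w^2 - w - 20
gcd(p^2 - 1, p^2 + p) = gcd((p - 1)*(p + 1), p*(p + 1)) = p + 1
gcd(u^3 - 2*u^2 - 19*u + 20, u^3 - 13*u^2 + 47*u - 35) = u^2 - 6*u + 5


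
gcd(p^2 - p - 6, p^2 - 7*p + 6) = 1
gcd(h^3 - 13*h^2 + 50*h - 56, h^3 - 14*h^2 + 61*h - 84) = h^2 - 11*h + 28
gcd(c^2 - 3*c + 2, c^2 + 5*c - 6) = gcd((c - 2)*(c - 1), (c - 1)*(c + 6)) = c - 1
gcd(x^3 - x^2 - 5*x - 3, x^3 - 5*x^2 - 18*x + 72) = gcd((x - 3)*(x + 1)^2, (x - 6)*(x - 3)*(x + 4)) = x - 3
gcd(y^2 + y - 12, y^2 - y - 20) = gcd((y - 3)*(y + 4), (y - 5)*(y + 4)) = y + 4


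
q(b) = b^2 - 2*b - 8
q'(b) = 2*b - 2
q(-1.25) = -3.94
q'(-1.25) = -4.50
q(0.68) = -8.90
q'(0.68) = -0.64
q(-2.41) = 2.63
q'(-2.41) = -6.82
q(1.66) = -8.56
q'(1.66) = 1.32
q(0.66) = -8.88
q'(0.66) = -0.68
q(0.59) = -8.83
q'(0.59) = -0.82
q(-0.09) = -7.81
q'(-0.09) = -2.18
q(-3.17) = 8.39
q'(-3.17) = -8.34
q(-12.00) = 160.00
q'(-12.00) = -26.00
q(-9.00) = 91.00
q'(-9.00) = -20.00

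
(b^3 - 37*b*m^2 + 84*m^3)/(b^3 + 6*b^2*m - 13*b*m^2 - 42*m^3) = (b - 4*m)/(b + 2*m)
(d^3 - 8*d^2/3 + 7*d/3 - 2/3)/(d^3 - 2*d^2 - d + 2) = (d^2 - 5*d/3 + 2/3)/(d^2 - d - 2)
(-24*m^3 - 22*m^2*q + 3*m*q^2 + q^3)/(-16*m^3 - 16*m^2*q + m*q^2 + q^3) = (6*m + q)/(4*m + q)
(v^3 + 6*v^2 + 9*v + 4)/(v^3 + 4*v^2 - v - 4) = (v + 1)/(v - 1)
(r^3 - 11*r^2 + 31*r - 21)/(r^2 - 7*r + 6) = (r^2 - 10*r + 21)/(r - 6)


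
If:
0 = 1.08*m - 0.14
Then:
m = 0.13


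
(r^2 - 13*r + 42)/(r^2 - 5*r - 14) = (r - 6)/(r + 2)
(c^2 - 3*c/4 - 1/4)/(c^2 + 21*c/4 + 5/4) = (c - 1)/(c + 5)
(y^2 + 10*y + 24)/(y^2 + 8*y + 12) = (y + 4)/(y + 2)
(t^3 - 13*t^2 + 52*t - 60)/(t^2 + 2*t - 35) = (t^2 - 8*t + 12)/(t + 7)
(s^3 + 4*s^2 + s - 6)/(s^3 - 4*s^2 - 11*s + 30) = (s^2 + s - 2)/(s^2 - 7*s + 10)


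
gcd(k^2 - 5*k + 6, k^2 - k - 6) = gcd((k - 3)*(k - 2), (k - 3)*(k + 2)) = k - 3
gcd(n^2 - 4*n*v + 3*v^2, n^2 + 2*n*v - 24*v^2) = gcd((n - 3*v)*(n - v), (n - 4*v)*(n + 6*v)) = 1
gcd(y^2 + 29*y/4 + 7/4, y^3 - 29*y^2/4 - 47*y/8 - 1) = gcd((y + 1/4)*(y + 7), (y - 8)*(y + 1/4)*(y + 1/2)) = y + 1/4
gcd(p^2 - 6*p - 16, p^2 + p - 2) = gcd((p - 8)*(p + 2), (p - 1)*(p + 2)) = p + 2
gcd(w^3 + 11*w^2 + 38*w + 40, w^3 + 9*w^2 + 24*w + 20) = w^2 + 7*w + 10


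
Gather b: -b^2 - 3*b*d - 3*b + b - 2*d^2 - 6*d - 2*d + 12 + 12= -b^2 + b*(-3*d - 2) - 2*d^2 - 8*d + 24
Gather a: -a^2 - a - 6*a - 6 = -a^2 - 7*a - 6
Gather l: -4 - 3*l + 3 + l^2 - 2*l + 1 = l^2 - 5*l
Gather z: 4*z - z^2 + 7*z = -z^2 + 11*z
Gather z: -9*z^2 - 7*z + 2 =-9*z^2 - 7*z + 2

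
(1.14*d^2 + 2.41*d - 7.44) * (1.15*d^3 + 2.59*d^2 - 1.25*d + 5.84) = 1.311*d^5 + 5.7241*d^4 - 3.7391*d^3 - 15.6245*d^2 + 23.3744*d - 43.4496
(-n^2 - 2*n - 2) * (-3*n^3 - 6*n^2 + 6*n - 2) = 3*n^5 + 12*n^4 + 12*n^3 + 2*n^2 - 8*n + 4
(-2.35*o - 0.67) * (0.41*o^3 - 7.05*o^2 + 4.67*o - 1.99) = -0.9635*o^4 + 16.2928*o^3 - 6.251*o^2 + 1.5476*o + 1.3333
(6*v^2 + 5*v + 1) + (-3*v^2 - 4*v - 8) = 3*v^2 + v - 7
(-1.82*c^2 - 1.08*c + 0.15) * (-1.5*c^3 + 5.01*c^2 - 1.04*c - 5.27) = 2.73*c^5 - 7.4982*c^4 - 3.743*c^3 + 11.4661*c^2 + 5.5356*c - 0.7905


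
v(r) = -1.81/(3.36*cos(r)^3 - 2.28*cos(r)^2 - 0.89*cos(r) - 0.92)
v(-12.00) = 1.42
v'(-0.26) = 2.49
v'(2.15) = -2.52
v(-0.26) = 2.06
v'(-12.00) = -1.46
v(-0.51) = 1.51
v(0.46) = 1.60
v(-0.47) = 1.58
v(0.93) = 1.17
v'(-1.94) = 3.14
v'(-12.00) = -1.46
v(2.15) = 1.09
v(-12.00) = 1.42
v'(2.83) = -0.28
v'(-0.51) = 1.72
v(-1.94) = 1.72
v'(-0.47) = 1.91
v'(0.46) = -1.96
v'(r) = -1.81*(10.08*sin(r)*cos(r)^2 - 4.56*sin(r)*cos(r) - 0.89*sin(r))/(3.36*cos(r)^3 - 2.28*cos(r)^2 - 0.89*cos(r) - 0.92)^2 = (-18.2448*cos(r)^2 + 8.2536*cos(r) + 1.6109)*sin(r)/(-3.36*cos(r)^3 + 2.28*cos(r)^2 + 0.89*cos(r) + 0.92)^2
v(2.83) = 0.36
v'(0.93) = 0.01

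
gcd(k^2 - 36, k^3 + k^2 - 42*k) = k - 6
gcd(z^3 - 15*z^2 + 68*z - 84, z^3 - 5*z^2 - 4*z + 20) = z - 2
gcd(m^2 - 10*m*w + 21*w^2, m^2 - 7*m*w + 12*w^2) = -m + 3*w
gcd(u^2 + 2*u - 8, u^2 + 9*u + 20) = u + 4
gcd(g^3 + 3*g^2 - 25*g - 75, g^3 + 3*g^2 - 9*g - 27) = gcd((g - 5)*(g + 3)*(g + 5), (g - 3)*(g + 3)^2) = g + 3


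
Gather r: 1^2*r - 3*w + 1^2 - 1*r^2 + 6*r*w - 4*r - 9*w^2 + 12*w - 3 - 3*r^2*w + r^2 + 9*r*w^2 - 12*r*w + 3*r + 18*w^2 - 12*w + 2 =-3*r^2*w + r*(9*w^2 - 6*w) + 9*w^2 - 3*w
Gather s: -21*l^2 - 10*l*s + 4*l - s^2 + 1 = -21*l^2 - 10*l*s + 4*l - s^2 + 1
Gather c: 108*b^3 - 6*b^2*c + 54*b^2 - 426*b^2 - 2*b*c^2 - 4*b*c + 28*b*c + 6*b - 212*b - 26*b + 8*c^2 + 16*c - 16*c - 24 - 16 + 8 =108*b^3 - 372*b^2 - 232*b + c^2*(8 - 2*b) + c*(-6*b^2 + 24*b) - 32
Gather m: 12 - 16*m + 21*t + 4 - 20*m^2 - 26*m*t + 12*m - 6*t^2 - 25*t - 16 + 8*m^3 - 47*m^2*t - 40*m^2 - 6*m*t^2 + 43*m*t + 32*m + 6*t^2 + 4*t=8*m^3 + m^2*(-47*t - 60) + m*(-6*t^2 + 17*t + 28)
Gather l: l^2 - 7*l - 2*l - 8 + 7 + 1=l^2 - 9*l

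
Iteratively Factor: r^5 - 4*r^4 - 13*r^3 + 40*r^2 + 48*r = (r)*(r^4 - 4*r^3 - 13*r^2 + 40*r + 48) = r*(r + 3)*(r^3 - 7*r^2 + 8*r + 16) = r*(r - 4)*(r + 3)*(r^2 - 3*r - 4) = r*(r - 4)*(r + 1)*(r + 3)*(r - 4)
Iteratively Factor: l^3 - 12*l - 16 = (l + 2)*(l^2 - 2*l - 8) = (l - 4)*(l + 2)*(l + 2)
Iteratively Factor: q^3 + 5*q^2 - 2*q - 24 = (q + 4)*(q^2 + q - 6) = (q + 3)*(q + 4)*(q - 2)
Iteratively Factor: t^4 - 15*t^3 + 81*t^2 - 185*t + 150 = (t - 3)*(t^3 - 12*t^2 + 45*t - 50) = (t - 5)*(t - 3)*(t^2 - 7*t + 10) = (t - 5)*(t - 3)*(t - 2)*(t - 5)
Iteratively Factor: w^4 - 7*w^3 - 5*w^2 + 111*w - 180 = (w - 3)*(w^3 - 4*w^2 - 17*w + 60) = (w - 3)*(w + 4)*(w^2 - 8*w + 15) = (w - 5)*(w - 3)*(w + 4)*(w - 3)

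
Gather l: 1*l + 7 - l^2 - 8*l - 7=-l^2 - 7*l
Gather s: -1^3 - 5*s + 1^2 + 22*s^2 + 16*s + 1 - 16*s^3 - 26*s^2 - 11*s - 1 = -16*s^3 - 4*s^2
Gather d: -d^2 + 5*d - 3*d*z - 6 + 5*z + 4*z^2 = -d^2 + d*(5 - 3*z) + 4*z^2 + 5*z - 6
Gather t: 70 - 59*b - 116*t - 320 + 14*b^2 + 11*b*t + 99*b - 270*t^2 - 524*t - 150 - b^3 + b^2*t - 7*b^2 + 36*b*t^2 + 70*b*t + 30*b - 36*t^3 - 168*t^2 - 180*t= -b^3 + 7*b^2 + 70*b - 36*t^3 + t^2*(36*b - 438) + t*(b^2 + 81*b - 820) - 400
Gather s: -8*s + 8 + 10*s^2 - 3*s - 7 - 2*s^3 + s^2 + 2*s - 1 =-2*s^3 + 11*s^2 - 9*s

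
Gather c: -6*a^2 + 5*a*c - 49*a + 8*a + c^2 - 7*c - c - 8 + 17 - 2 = -6*a^2 - 41*a + c^2 + c*(5*a - 8) + 7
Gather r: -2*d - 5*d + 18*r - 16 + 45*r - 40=-7*d + 63*r - 56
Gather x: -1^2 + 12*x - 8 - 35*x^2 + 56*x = -35*x^2 + 68*x - 9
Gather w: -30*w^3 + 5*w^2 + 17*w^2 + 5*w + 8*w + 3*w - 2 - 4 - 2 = -30*w^3 + 22*w^2 + 16*w - 8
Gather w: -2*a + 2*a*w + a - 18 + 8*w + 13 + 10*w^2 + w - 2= -a + 10*w^2 + w*(2*a + 9) - 7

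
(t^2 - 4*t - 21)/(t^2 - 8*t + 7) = (t + 3)/(t - 1)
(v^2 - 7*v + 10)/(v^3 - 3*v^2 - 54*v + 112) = (v - 5)/(v^2 - v - 56)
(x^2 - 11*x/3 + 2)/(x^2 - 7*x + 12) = (x - 2/3)/(x - 4)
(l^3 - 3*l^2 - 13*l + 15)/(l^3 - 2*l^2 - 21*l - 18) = (l^2 - 6*l + 5)/(l^2 - 5*l - 6)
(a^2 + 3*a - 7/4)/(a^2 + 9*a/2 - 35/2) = (4*a^2 + 12*a - 7)/(2*(2*a^2 + 9*a - 35))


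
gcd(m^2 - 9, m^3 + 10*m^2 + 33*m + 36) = m + 3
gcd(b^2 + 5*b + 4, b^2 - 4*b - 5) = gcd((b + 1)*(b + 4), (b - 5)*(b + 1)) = b + 1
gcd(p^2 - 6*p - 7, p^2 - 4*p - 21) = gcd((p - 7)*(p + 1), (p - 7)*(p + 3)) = p - 7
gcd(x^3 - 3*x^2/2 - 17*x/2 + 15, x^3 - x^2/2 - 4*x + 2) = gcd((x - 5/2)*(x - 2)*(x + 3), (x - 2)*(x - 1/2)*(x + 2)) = x - 2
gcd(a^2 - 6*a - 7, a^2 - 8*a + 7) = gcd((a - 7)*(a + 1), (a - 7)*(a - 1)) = a - 7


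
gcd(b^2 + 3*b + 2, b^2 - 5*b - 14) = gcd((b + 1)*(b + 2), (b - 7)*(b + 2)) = b + 2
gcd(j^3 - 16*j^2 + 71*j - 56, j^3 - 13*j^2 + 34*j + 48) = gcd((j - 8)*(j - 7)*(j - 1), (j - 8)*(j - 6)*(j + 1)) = j - 8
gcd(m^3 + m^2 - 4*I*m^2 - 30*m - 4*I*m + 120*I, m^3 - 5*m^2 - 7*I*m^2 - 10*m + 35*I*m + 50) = m - 5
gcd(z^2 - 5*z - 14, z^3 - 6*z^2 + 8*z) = 1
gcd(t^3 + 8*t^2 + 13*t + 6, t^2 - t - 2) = t + 1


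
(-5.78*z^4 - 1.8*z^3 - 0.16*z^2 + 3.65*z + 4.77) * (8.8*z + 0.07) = -50.864*z^5 - 16.2446*z^4 - 1.534*z^3 + 32.1088*z^2 + 42.2315*z + 0.3339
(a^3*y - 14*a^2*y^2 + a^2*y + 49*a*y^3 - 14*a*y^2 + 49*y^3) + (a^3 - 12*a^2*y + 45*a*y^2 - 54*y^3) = a^3*y + a^3 - 14*a^2*y^2 - 11*a^2*y + 49*a*y^3 + 31*a*y^2 - 5*y^3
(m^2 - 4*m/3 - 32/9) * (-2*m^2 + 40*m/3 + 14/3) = -2*m^4 + 16*m^3 - 6*m^2 - 1448*m/27 - 448/27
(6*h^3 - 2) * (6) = 36*h^3 - 12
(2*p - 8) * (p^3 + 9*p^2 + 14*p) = 2*p^4 + 10*p^3 - 44*p^2 - 112*p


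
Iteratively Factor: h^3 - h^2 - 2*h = (h)*(h^2 - h - 2) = h*(h - 2)*(h + 1)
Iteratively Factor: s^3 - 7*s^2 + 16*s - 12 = (s - 2)*(s^2 - 5*s + 6) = (s - 2)^2*(s - 3)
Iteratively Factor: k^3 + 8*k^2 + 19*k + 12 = (k + 1)*(k^2 + 7*k + 12) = (k + 1)*(k + 4)*(k + 3)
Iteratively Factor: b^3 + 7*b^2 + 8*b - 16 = (b + 4)*(b^2 + 3*b - 4) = (b + 4)^2*(b - 1)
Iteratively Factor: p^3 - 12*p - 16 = (p + 2)*(p^2 - 2*p - 8) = (p + 2)^2*(p - 4)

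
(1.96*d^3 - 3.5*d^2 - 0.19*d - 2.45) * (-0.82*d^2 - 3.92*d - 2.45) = -1.6072*d^5 - 4.8132*d^4 + 9.0738*d^3 + 11.3288*d^2 + 10.0695*d + 6.0025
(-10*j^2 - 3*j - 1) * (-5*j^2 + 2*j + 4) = 50*j^4 - 5*j^3 - 41*j^2 - 14*j - 4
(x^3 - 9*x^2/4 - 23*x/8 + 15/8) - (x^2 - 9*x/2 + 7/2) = x^3 - 13*x^2/4 + 13*x/8 - 13/8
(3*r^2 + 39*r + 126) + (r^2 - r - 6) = 4*r^2 + 38*r + 120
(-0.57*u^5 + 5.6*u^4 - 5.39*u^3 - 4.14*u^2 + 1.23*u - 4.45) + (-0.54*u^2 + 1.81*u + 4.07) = -0.57*u^5 + 5.6*u^4 - 5.39*u^3 - 4.68*u^2 + 3.04*u - 0.38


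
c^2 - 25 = (c - 5)*(c + 5)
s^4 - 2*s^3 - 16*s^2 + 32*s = s*(s - 4)*(s - 2)*(s + 4)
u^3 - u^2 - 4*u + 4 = (u - 2)*(u - 1)*(u + 2)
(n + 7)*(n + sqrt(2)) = n^2 + sqrt(2)*n + 7*n + 7*sqrt(2)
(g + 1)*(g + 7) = g^2 + 8*g + 7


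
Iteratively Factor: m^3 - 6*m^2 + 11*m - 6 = (m - 1)*(m^2 - 5*m + 6) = (m - 2)*(m - 1)*(m - 3)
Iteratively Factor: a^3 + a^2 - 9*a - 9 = (a + 1)*(a^2 - 9) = (a - 3)*(a + 1)*(a + 3)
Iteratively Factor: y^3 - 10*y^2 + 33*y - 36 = (y - 4)*(y^2 - 6*y + 9) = (y - 4)*(y - 3)*(y - 3)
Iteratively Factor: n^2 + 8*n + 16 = (n + 4)*(n + 4)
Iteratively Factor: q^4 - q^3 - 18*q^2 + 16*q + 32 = (q - 4)*(q^3 + 3*q^2 - 6*q - 8) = (q - 4)*(q - 2)*(q^2 + 5*q + 4) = (q - 4)*(q - 2)*(q + 1)*(q + 4)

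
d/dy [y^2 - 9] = 2*y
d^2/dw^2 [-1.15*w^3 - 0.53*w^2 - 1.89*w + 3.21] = -6.9*w - 1.06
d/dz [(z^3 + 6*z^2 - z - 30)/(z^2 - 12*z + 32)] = (z^4 - 24*z^3 + 25*z^2 + 444*z - 392)/(z^4 - 24*z^3 + 208*z^2 - 768*z + 1024)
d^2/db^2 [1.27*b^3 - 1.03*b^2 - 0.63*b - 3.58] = 7.62*b - 2.06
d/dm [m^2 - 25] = 2*m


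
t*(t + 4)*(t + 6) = t^3 + 10*t^2 + 24*t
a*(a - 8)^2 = a^3 - 16*a^2 + 64*a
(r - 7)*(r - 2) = r^2 - 9*r + 14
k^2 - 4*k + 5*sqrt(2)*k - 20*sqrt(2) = (k - 4)*(k + 5*sqrt(2))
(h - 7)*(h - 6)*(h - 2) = h^3 - 15*h^2 + 68*h - 84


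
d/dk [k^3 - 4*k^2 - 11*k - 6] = 3*k^2 - 8*k - 11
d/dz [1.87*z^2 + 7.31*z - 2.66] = 3.74*z + 7.31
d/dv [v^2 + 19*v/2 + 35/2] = 2*v + 19/2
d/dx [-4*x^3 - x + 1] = -12*x^2 - 1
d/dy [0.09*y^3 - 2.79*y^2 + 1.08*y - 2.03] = 0.27*y^2 - 5.58*y + 1.08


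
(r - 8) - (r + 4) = -12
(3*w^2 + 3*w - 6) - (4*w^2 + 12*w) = -w^2 - 9*w - 6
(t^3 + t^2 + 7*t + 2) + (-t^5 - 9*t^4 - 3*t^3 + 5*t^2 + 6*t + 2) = -t^5 - 9*t^4 - 2*t^3 + 6*t^2 + 13*t + 4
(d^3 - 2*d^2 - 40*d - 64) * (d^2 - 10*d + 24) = d^5 - 12*d^4 + 4*d^3 + 288*d^2 - 320*d - 1536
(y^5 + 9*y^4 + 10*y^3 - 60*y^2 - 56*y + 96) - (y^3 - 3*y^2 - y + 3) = y^5 + 9*y^4 + 9*y^3 - 57*y^2 - 55*y + 93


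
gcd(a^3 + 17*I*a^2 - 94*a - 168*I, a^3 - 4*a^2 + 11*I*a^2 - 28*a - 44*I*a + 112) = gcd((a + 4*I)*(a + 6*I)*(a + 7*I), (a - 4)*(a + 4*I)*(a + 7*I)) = a^2 + 11*I*a - 28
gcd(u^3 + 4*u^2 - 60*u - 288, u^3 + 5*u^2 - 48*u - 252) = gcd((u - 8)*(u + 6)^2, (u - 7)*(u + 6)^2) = u^2 + 12*u + 36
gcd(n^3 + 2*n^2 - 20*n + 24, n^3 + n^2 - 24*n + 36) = n^2 + 4*n - 12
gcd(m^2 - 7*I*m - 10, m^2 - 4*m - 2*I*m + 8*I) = m - 2*I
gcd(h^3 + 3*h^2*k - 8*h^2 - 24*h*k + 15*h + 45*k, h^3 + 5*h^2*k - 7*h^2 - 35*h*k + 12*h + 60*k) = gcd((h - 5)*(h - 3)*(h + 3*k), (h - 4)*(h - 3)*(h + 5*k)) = h - 3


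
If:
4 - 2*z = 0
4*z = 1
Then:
No Solution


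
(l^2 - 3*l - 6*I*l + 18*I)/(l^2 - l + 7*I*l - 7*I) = (l^2 - 3*l - 6*I*l + 18*I)/(l^2 - l + 7*I*l - 7*I)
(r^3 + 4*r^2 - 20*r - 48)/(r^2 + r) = (r^3 + 4*r^2 - 20*r - 48)/(r*(r + 1))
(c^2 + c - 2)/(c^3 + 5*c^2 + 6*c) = (c - 1)/(c*(c + 3))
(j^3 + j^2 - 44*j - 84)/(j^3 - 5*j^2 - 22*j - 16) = (j^2 - j - 42)/(j^2 - 7*j - 8)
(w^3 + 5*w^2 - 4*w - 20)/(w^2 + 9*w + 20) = (w^2 - 4)/(w + 4)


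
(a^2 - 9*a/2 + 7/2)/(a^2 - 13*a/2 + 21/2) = (a - 1)/(a - 3)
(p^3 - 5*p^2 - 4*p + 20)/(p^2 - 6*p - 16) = (p^2 - 7*p + 10)/(p - 8)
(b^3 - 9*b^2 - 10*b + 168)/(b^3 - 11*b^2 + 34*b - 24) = (b^2 - 3*b - 28)/(b^2 - 5*b + 4)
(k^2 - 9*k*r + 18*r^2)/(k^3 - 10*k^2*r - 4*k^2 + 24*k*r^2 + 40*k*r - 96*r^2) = (-k + 3*r)/(-k^2 + 4*k*r + 4*k - 16*r)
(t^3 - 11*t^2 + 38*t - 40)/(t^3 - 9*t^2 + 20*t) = (t - 2)/t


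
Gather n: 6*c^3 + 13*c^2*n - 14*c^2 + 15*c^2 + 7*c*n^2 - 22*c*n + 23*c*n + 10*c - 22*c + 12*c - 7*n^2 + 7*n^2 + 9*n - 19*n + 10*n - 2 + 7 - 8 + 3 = 6*c^3 + c^2 + 7*c*n^2 + n*(13*c^2 + c)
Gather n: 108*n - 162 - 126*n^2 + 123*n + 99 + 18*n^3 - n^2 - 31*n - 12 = 18*n^3 - 127*n^2 + 200*n - 75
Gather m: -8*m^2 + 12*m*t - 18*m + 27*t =-8*m^2 + m*(12*t - 18) + 27*t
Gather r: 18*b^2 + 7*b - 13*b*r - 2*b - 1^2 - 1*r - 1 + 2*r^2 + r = 18*b^2 - 13*b*r + 5*b + 2*r^2 - 2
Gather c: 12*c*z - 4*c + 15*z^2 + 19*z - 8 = c*(12*z - 4) + 15*z^2 + 19*z - 8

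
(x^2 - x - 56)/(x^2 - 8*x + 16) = (x^2 - x - 56)/(x^2 - 8*x + 16)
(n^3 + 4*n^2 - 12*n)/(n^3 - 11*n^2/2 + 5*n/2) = 2*(n^2 + 4*n - 12)/(2*n^2 - 11*n + 5)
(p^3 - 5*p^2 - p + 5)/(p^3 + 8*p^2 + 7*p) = (p^2 - 6*p + 5)/(p*(p + 7))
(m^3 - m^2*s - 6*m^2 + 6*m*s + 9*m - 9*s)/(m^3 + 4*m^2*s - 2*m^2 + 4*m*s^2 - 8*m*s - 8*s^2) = (m^3 - m^2*s - 6*m^2 + 6*m*s + 9*m - 9*s)/(m^3 + 4*m^2*s - 2*m^2 + 4*m*s^2 - 8*m*s - 8*s^2)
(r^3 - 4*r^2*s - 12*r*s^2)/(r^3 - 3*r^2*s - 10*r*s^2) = (r - 6*s)/(r - 5*s)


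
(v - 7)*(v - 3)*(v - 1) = v^3 - 11*v^2 + 31*v - 21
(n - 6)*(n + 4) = n^2 - 2*n - 24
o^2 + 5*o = o*(o + 5)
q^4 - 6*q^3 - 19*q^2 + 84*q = q*(q - 7)*(q - 3)*(q + 4)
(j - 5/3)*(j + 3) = j^2 + 4*j/3 - 5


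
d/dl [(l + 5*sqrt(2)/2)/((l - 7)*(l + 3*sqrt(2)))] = (2*(l - 7)*(l + 3*sqrt(2)) - (l - 7)*(2*l + 5*sqrt(2)) - (l + 3*sqrt(2))*(2*l + 5*sqrt(2)))/(2*(l - 7)^2*(l + 3*sqrt(2))^2)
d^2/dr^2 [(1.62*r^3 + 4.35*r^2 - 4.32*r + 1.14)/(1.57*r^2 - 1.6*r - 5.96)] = (-3.5527136788005e-15*r^5 + 1.4210854715202e-14*r^4 + 39.169392*r^3 + 353.772756*r^2 + 85.5492479999999*r + 418.600176)/(3.869893*r^6 - 11.83152*r^5 - 32.014812*r^4 + 85.73312*r^3 + 121.533936*r^2 - 170.50368*r - 211.708736)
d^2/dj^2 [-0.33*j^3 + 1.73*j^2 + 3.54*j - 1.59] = 3.46 - 1.98*j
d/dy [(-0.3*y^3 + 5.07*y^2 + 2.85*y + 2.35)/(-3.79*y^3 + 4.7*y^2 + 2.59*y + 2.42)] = (-4.44089209850063e-16*y^5 + 17.8053*y^4 + 20.049*y^3 + 24.2778*y^2 + 2.4488*y + 0.8105)/(14.3641*y^6 - 35.626*y^5 + 2.45780000000001*y^4 + 6.0024*y^3 + 29.4561*y^2 + 12.5356*y + 5.8564)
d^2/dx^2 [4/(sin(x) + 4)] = 4*(4*sin(x) + cos(x)^2 + 1)/(sin(x) + 4)^3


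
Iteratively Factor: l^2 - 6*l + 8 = (l - 4)*(l - 2)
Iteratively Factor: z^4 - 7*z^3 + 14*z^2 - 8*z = (z - 2)*(z^3 - 5*z^2 + 4*z) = (z - 4)*(z - 2)*(z^2 - z) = (z - 4)*(z - 2)*(z - 1)*(z)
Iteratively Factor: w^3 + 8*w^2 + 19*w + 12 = (w + 1)*(w^2 + 7*w + 12) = (w + 1)*(w + 4)*(w + 3)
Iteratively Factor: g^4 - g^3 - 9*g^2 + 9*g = (g + 3)*(g^3 - 4*g^2 + 3*g) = (g - 3)*(g + 3)*(g^2 - g) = (g - 3)*(g - 1)*(g + 3)*(g)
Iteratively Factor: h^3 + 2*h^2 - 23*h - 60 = (h + 3)*(h^2 - h - 20) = (h + 3)*(h + 4)*(h - 5)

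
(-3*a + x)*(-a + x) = 3*a^2 - 4*a*x + x^2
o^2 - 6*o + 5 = (o - 5)*(o - 1)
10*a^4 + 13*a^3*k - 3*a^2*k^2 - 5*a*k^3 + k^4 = (-5*a + k)*(-2*a + k)*(a + k)^2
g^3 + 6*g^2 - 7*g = g*(g - 1)*(g + 7)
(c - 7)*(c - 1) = c^2 - 8*c + 7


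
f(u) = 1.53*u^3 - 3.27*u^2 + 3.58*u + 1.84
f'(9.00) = 316.51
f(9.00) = 884.56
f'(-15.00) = 1134.43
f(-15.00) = -5951.36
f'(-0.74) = 10.93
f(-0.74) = -3.22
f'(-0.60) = 9.16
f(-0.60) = -1.82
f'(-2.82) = 58.52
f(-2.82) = -68.57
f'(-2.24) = 41.26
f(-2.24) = -39.78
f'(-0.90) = 13.18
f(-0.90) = -5.15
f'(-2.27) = 42.08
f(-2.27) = -41.03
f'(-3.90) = 98.90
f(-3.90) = -152.62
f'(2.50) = 15.92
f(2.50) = 14.26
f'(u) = 4.59*u^2 - 6.54*u + 3.58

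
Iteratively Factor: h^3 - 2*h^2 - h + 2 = (h - 1)*(h^2 - h - 2) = (h - 2)*(h - 1)*(h + 1)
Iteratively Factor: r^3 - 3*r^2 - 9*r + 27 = (r + 3)*(r^2 - 6*r + 9) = (r - 3)*(r + 3)*(r - 3)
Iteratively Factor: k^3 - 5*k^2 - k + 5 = (k - 5)*(k^2 - 1) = (k - 5)*(k - 1)*(k + 1)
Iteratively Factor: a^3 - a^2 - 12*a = (a + 3)*(a^2 - 4*a) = (a - 4)*(a + 3)*(a)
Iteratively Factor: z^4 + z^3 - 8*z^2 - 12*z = (z)*(z^3 + z^2 - 8*z - 12) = z*(z + 2)*(z^2 - z - 6) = z*(z + 2)^2*(z - 3)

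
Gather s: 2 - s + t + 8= -s + t + 10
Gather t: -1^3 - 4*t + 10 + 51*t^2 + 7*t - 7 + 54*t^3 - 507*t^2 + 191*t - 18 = 54*t^3 - 456*t^2 + 194*t - 16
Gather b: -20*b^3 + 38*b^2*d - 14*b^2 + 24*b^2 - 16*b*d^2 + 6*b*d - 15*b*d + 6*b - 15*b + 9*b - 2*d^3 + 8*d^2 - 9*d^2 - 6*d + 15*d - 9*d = -20*b^3 + b^2*(38*d + 10) + b*(-16*d^2 - 9*d) - 2*d^3 - d^2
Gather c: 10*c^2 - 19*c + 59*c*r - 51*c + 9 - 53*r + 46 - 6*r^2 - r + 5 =10*c^2 + c*(59*r - 70) - 6*r^2 - 54*r + 60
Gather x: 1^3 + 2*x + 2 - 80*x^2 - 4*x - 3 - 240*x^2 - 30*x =-320*x^2 - 32*x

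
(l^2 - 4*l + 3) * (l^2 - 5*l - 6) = l^4 - 9*l^3 + 17*l^2 + 9*l - 18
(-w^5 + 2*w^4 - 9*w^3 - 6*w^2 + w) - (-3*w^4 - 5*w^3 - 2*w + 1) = -w^5 + 5*w^4 - 4*w^3 - 6*w^2 + 3*w - 1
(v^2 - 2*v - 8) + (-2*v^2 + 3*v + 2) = -v^2 + v - 6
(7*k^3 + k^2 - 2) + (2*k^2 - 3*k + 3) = 7*k^3 + 3*k^2 - 3*k + 1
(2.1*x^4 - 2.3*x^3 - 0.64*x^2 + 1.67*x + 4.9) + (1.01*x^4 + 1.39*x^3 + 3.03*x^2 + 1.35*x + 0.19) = 3.11*x^4 - 0.91*x^3 + 2.39*x^2 + 3.02*x + 5.09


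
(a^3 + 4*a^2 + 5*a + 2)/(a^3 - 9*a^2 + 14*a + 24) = (a^2 + 3*a + 2)/(a^2 - 10*a + 24)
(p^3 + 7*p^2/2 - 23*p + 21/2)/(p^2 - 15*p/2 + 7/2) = (p^2 + 4*p - 21)/(p - 7)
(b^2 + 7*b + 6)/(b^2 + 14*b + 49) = (b^2 + 7*b + 6)/(b^2 + 14*b + 49)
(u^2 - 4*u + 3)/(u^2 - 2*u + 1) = (u - 3)/(u - 1)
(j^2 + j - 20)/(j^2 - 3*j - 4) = (j + 5)/(j + 1)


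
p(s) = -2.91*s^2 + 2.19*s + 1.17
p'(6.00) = -32.73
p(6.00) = -90.45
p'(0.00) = 2.19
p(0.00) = 1.17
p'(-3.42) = 22.09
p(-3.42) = -40.36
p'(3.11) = -15.91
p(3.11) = -20.16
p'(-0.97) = 7.84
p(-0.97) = -3.69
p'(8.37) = -46.52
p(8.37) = -184.37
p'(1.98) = -9.33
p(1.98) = -5.90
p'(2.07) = -9.86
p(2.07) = -6.77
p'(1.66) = -7.47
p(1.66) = -3.21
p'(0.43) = -0.31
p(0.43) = 1.57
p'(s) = 2.19 - 5.82*s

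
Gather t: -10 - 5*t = -5*t - 10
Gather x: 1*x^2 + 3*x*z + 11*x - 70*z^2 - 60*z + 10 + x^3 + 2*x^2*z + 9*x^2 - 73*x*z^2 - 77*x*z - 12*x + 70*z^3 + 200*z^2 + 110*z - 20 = x^3 + x^2*(2*z + 10) + x*(-73*z^2 - 74*z - 1) + 70*z^3 + 130*z^2 + 50*z - 10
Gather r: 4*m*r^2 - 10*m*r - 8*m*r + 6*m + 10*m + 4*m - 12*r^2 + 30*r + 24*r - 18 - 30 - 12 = 20*m + r^2*(4*m - 12) + r*(54 - 18*m) - 60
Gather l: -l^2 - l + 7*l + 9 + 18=-l^2 + 6*l + 27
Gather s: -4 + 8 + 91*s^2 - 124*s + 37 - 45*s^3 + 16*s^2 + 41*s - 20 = -45*s^3 + 107*s^2 - 83*s + 21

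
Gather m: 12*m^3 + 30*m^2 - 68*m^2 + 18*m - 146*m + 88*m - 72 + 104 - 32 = 12*m^3 - 38*m^2 - 40*m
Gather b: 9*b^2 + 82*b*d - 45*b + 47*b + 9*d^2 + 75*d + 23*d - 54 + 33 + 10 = 9*b^2 + b*(82*d + 2) + 9*d^2 + 98*d - 11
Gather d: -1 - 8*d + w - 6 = -8*d + w - 7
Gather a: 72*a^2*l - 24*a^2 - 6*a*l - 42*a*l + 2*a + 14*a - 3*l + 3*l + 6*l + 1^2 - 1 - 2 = a^2*(72*l - 24) + a*(16 - 48*l) + 6*l - 2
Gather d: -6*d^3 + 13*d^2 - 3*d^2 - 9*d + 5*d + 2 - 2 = -6*d^3 + 10*d^2 - 4*d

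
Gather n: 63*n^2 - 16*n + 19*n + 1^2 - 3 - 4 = 63*n^2 + 3*n - 6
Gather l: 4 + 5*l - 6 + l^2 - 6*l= l^2 - l - 2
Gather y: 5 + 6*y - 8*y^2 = -8*y^2 + 6*y + 5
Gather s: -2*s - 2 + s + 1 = -s - 1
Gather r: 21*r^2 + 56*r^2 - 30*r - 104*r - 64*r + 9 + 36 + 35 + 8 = 77*r^2 - 198*r + 88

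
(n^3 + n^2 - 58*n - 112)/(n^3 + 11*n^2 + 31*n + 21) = (n^2 - 6*n - 16)/(n^2 + 4*n + 3)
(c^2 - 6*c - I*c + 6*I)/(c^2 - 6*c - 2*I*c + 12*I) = (c - I)/(c - 2*I)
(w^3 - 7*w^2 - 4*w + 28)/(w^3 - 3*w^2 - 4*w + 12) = (w - 7)/(w - 3)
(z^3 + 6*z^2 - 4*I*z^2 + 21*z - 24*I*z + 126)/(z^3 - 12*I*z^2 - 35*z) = (z^2 + 3*z*(2 + I) + 18*I)/(z*(z - 5*I))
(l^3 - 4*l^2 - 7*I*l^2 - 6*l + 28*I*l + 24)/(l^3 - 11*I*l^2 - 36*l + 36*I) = (l^2 - l*(4 + I) + 4*I)/(l^2 - 5*I*l - 6)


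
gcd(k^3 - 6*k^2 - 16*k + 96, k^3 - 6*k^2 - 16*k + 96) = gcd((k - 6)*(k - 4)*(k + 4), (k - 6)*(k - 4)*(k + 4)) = k^3 - 6*k^2 - 16*k + 96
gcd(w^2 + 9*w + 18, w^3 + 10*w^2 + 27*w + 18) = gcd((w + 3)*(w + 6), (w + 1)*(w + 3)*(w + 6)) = w^2 + 9*w + 18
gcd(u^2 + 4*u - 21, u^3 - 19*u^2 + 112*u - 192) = u - 3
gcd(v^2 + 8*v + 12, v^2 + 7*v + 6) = v + 6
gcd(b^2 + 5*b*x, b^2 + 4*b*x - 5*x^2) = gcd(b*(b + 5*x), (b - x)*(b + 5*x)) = b + 5*x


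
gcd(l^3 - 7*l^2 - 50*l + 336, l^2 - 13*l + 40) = l - 8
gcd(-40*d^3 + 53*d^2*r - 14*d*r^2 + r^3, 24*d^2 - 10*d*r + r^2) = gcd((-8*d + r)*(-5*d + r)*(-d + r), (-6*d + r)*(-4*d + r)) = 1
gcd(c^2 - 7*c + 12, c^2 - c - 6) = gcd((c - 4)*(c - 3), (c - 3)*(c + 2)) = c - 3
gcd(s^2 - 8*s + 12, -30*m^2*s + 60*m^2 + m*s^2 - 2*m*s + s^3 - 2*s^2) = s - 2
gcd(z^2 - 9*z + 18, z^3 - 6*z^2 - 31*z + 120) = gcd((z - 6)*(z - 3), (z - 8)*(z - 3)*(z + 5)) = z - 3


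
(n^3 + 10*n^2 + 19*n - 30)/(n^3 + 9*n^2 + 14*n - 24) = (n + 5)/(n + 4)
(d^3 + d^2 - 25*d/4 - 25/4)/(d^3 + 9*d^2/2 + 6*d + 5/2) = (d - 5/2)/(d + 1)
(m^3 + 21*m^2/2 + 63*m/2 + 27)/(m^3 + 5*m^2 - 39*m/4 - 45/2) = 2*(m + 3)/(2*m - 5)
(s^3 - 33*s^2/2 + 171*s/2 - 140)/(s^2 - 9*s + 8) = (2*s^2 - 17*s + 35)/(2*(s - 1))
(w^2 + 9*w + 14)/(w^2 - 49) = (w + 2)/(w - 7)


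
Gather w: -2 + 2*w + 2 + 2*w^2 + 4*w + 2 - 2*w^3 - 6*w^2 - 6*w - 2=-2*w^3 - 4*w^2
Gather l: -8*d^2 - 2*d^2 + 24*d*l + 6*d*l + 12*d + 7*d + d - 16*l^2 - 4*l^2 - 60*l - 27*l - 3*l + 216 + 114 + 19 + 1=-10*d^2 + 20*d - 20*l^2 + l*(30*d - 90) + 350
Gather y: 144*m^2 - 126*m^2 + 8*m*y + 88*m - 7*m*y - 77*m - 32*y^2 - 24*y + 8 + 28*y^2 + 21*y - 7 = 18*m^2 + 11*m - 4*y^2 + y*(m - 3) + 1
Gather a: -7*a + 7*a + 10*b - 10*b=0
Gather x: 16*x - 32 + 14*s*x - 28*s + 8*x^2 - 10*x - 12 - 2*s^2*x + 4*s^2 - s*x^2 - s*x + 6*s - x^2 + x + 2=4*s^2 - 22*s + x^2*(7 - s) + x*(-2*s^2 + 13*s + 7) - 42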